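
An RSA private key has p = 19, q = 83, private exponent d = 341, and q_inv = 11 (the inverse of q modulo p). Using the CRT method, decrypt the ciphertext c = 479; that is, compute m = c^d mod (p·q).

1354

d_p = d mod (p−1) = 341 mod 18 = 17; d_q = d mod (q−1) = 13.
m₁ = c^(d_p) mod p: c ≡ 4 (mod 19), and 4^17 mod 19 = 5.
m₂ = c^(d_q) mod q: c ≡ 64 (mod 83), and 64^13 mod 83 = 26.
h = q_inv·(m₁ − m₂) mod p = 11·(5 − 26) mod 19 = 16.
m = m₂ + h·q = 26 + 16·83 = 1354.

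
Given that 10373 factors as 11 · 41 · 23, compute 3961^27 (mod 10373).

Mod 11: 3961 ≡ 1; by Fermat, exponent reduces to 27 mod 10 = 7; 1^7 ≡ 1 (mod 11).
Mod 41: 3961 ≡ 25; 25^27 ≡ 31 (mod 41).
Mod 23: 3961 ≡ 5; by Fermat, exponent reduces to 27 mod 22 = 5; 5^5 ≡ 20 (mod 23).
Combine by CRT: x ≡ 1 (mod 11), x ≡ 31 (mod 41), x ≡ 20 (mod 23) ⇒ x ≡ 5402 (mod 10373).

5402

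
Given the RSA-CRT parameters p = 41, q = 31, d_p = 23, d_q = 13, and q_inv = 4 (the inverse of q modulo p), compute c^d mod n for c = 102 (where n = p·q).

m₁ = c^(d_p) mod p: c ≡ 20 (mod 41), and 20^23 mod 41 = 5.
m₂ = c^(d_q) mod q: c ≡ 9 (mod 31), and 9^13 mod 31 = 18.
h = q_inv·(m₁ − m₂) mod p = 4·(5 − 18) mod 41 = 30.
m = m₂ + h·q = 18 + 30·31 = 948.

948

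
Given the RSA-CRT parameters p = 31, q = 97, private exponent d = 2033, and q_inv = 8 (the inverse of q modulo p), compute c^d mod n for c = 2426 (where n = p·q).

2620

d_p = d mod (p−1) = 2033 mod 30 = 23; d_q = d mod (q−1) = 17.
m₁ = c^(d_p) mod p: c ≡ 8 (mod 31), and 8^23 mod 31 = 16.
m₂ = c^(d_q) mod q: c ≡ 1 (mod 97), and 1^17 mod 97 = 1.
h = q_inv·(m₁ − m₂) mod p = 8·(16 − 1) mod 31 = 27.
m = m₂ + h·q = 1 + 27·97 = 2620.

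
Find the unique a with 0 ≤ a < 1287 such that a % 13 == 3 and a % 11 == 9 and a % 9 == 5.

185

From a ≡ 3 (mod 13) write a = 3 + 13t. Substituting into a ≡ 9 (mod 11) gives 13t ≡ 6 (mod 11), and since 2⁻¹ ≡ 6 (mod 11), t ≡ 3. Hence a ≡ 3 + 13·3 = 42 (mod 143).
From a ≡ 42 (mod 143) write a = 42 + 143t. Substituting into a ≡ 5 (mod 9) gives 143t ≡ 8 (mod 9), and since 8⁻¹ ≡ 8 (mod 9), t ≡ 1. Hence a ≡ 42 + 143·1 = 185 (mod 1287).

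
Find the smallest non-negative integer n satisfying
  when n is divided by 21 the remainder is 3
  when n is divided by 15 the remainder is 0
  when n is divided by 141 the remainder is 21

Combine the congruences pairwise.
gcd(21, 15) = 3 and 3 | (0 − 3), so the pair is consistent; merging gives n ≡ 45 (mod 105), where 105 = lcm(21, 15).
gcd(105, 141) = 3 and 3 | (21 − 45), so the pair is consistent; merging gives n ≡ 3405 (mod 4935), where 4935 = lcm(105, 141).
The solution is unique modulo lcm(21, 15, 141) = 4935.

3405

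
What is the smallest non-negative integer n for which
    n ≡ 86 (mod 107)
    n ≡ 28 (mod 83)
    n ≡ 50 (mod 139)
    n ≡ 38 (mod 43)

18823847

Combine the congruences pairwise.
From n ≡ 86 (mod 107) write n = 86 + 107t. Substituting into n ≡ 28 (mod 83) gives 107t ≡ 25 (mod 83), and since 24⁻¹ ≡ 45 (mod 83), t ≡ 46. Hence n ≡ 86 + 107·46 = 5008 (mod 8881).
From n ≡ 5008 (mod 8881) write n = 5008 + 8881t. Substituting into n ≡ 50 (mod 139) gives 8881t ≡ 46 (mod 139), and since 124⁻¹ ≡ 37 (mod 139), t ≡ 34. Hence n ≡ 5008 + 8881·34 = 306962 (mod 1234459).
From n ≡ 306962 (mod 1234459) write n = 306962 + 1234459t. Substituting into n ≡ 38 (mod 43) gives 1234459t ≡ 10 (mod 43), and since 15⁻¹ ≡ 23 (mod 43), t ≡ 15. Hence n ≡ 306962 + 1234459·15 = 18823847 (mod 53081737).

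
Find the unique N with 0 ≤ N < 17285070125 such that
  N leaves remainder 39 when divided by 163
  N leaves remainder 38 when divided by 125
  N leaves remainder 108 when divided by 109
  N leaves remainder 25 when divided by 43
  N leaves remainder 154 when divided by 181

The moduli are pairwise coprime; M = 163·125·109·43·181 = 17285070125.
M/163 = 106043375; 106043375 ≡ 139 (mod 163); 139·129 ≡ 1, so inverse 129.
M/125 = 138280561; 138280561 ≡ 61 (mod 125); 61·41 ≡ 1, so inverse 41.
M/109 = 158578625; 158578625 ≡ 84 (mod 109); 84·61 ≡ 1, so inverse 61.
M/43 = 401978375; 401978375 ≡ 13 (mod 43); 13·10 ≡ 1, so inverse 10.
M/181 = 95497625; 95497625 ≡ 34 (mod 181); 34·16 ≡ 1, so inverse 16.
N ≡ 39·106043375·129 + 38·138280561·41 + 108·158578625·61 + 25·401978375·10 + 154·95497625·16 = 2129462056913.
2129462056913 mod 17285070125 = 3398431538.

3398431538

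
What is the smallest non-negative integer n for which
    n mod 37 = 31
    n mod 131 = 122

From n ≡ 31 (mod 37) write n = 31 + 37t. Substituting into n ≡ 122 (mod 131) gives 37t ≡ 91 (mod 131), and since 37⁻¹ ≡ 85 (mod 131), t ≡ 6. Hence n ≡ 31 + 37·6 = 253 (mod 4847).

253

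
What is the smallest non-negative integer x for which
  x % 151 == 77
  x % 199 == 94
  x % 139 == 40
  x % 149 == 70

364989576

From x ≡ 77 (mod 151) write x = 77 + 151t. Substituting into x ≡ 94 (mod 199) gives 151t ≡ 17 (mod 199), and since 151⁻¹ ≡ 29 (mod 199), t ≡ 95. Hence x ≡ 77 + 151·95 = 14422 (mod 30049).
From x ≡ 14422 (mod 30049) write x = 14422 + 30049t. Substituting into x ≡ 40 (mod 139) gives 30049t ≡ 74 (mod 139), and since 25⁻¹ ≡ 89 (mod 139), t ≡ 53. Hence x ≡ 14422 + 30049·53 = 1607019 (mod 4176811).
From x ≡ 1607019 (mod 4176811) write x = 1607019 + 4176811t. Substituting into x ≡ 70 (mod 149) gives 4176811t ≡ 16 (mod 149), and since 43⁻¹ ≡ 52 (mod 149), t ≡ 87. Hence x ≡ 1607019 + 4176811·87 = 364989576 (mod 622344839).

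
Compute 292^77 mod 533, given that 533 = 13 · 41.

431

Mod 13: 292 ≡ 6; by Fermat, exponent reduces to 77 mod 12 = 5; 6^5 ≡ 2 (mod 13).
Mod 41: 292 ≡ 5; by Fermat, exponent reduces to 77 mod 40 = 37; 5^37 ≡ 21 (mod 41).
Combine by CRT: x ≡ 2 (mod 13), x ≡ 21 (mod 41) ⇒ x ≡ 431 (mod 533).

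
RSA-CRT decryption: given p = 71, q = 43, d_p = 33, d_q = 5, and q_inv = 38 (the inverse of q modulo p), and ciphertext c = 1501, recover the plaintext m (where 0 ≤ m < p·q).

m₁ = c^(d_p) mod p: c ≡ 10 (mod 71), and 10^33 mod 71 = 49.
m₂ = c^(d_q) mod q: c ≡ 39 (mod 43), and 39^5 mod 43 = 8.
h = q_inv·(m₁ − m₂) mod p = 38·(49 − 8) mod 71 = 67.
m = m₂ + h·q = 8 + 67·43 = 2889.

2889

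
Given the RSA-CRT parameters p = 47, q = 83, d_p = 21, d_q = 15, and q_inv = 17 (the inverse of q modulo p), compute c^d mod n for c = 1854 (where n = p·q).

m₁ = c^(d_p) mod p: c ≡ 21 (mod 47), and 21^21 mod 47 = 34.
m₂ = c^(d_q) mod q: c ≡ 28 (mod 83), and 28^15 mod 83 = 78.
h = q_inv·(m₁ − m₂) mod p = 17·(34 − 78) mod 47 = 4.
m = m₂ + h·q = 78 + 4·83 = 410.

410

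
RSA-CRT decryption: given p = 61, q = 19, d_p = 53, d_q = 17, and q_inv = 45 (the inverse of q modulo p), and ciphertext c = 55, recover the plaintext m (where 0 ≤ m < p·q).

m₁ = c^(d_p) mod p: c ≡ 55 (mod 61), and 55^53 mod 61 = 26.
m₂ = c^(d_q) mod q: c ≡ 17 (mod 19), and 17^17 mod 19 = 9.
h = q_inv·(m₁ − m₂) mod p = 45·(26 − 9) mod 61 = 33.
m = m₂ + h·q = 9 + 33·19 = 636.

636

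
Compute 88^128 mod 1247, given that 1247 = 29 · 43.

262

Mod 29: 88 ≡ 1; by Fermat, exponent reduces to 128 mod 28 = 16; 1^16 ≡ 1 (mod 29).
Mod 43: 88 ≡ 2; by Fermat, exponent reduces to 128 mod 42 = 2; 2^2 ≡ 4 (mod 43).
Combine by CRT: x ≡ 1 (mod 29), x ≡ 4 (mod 43) ⇒ x ≡ 262 (mod 1247).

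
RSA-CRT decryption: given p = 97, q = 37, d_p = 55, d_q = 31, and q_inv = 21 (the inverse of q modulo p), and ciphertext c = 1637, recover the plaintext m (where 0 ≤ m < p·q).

2417

m₁ = c^(d_p) mod p: c ≡ 85 (mod 97), and 85^55 mod 97 = 89.
m₂ = c^(d_q) mod q: c ≡ 9 (mod 37), and 9^31 mod 37 = 12.
h = q_inv·(m₁ − m₂) mod p = 21·(89 − 12) mod 97 = 65.
m = m₂ + h·q = 12 + 65·37 = 2417.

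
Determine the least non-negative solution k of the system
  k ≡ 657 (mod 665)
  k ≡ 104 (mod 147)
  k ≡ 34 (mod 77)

105062

Combine the congruences pairwise.
gcd(665, 147) = 7 and 7 | (104 − 657), so the pair is consistent; merging gives k ≡ 7307 (mod 13965), where 13965 = lcm(665, 147).
gcd(13965, 77) = 7 and 7 | (34 − 7307), so the pair is consistent; merging gives k ≡ 105062 (mod 153615), where 153615 = lcm(13965, 77).
The solution is unique modulo lcm(665, 147, 77) = 153615.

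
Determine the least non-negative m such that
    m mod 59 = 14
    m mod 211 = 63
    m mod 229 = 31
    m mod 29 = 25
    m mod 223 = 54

5576474753

Combine the congruences pairwise.
From m ≡ 14 (mod 59) write m = 14 + 59t. Substituting into m ≡ 63 (mod 211) gives 59t ≡ 49 (mod 211), and since 59⁻¹ ≡ 93 (mod 211), t ≡ 126. Hence m ≡ 14 + 59·126 = 7448 (mod 12449).
From m ≡ 7448 (mod 12449) write m = 7448 + 12449t. Substituting into m ≡ 31 (mod 229) gives 12449t ≡ 140 (mod 229), and since 83⁻¹ ≡ 149 (mod 229), t ≡ 21. Hence m ≡ 7448 + 12449·21 = 268877 (mod 2850821).
From m ≡ 268877 (mod 2850821) write m = 268877 + 2850821t. Substituting into m ≡ 25 (mod 29) gives 2850821t ≡ 7 (mod 29), and since 5⁻¹ ≡ 6 (mod 29), t ≡ 13. Hence m ≡ 268877 + 2850821·13 = 37329550 (mod 82673809).
From m ≡ 37329550 (mod 82673809) write m = 37329550 + 82673809t. Substituting into m ≡ 54 (mod 223) gives 82673809t ≡ 35 (mod 223), and since 127⁻¹ ≡ 72 (mod 223), t ≡ 67. Hence m ≡ 37329550 + 82673809·67 = 5576474753 (mod 18436259407).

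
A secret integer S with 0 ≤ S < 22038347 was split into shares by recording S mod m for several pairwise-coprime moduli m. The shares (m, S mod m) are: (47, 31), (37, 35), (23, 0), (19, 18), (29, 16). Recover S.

9590287

The moduli are pairwise coprime; N = 47·37·23·19·29 = 22038347.
N/47 = 468901; 468901 ≡ 29 (mod 47); 29·13 ≡ 1, so inverse 13.
N/37 = 595631; 595631 ≡ 5 (mod 37); 5·15 ≡ 1, so inverse 15.
N/23 = 958189; 958189 ≡ 9 (mod 23); 9·18 ≡ 1, so inverse 18.
N/19 = 1159913; 1159913 ≡ 1 (mod 19), inverse 1.
N/29 = 759943; 759943 ≡ 27 (mod 29); 27·14 ≡ 1, so inverse 14.
S ≡ 31·468901·13 + 35·595631·15 + 0·958189·18 + 18·1159913·1 + 16·759943·14 = 692779044.
692779044 mod 22038347 = 9590287.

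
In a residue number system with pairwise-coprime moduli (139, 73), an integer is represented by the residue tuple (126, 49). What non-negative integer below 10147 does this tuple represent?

1655

From x ≡ 126 (mod 139) write x = 126 + 139t. Substituting into x ≡ 49 (mod 73) gives 139t ≡ 69 (mod 73), and since 66⁻¹ ≡ 52 (mod 73), t ≡ 11. Hence x ≡ 126 + 139·11 = 1655 (mod 10147).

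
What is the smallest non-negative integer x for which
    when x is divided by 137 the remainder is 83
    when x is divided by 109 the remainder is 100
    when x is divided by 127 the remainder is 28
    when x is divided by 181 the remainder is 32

From x ≡ 83 (mod 137) write x = 83 + 137t. Substituting into x ≡ 100 (mod 109) gives 137t ≡ 17 (mod 109), and since 28⁻¹ ≡ 74 (mod 109), t ≡ 59. Hence x ≡ 83 + 137·59 = 8166 (mod 14933).
From x ≡ 8166 (mod 14933) write x = 8166 + 14933t. Substituting into x ≡ 28 (mod 127) gives 14933t ≡ 117 (mod 127), and since 74⁻¹ ≡ 115 (mod 127), t ≡ 120. Hence x ≡ 8166 + 14933·120 = 1800126 (mod 1896491).
From x ≡ 1800126 (mod 1896491) write x = 1800126 + 1896491t. Substituting into x ≡ 32 (mod 181) gives 1896491t ≡ 132 (mod 181), and since 154⁻¹ ≡ 67 (mod 181), t ≡ 156. Hence x ≡ 1800126 + 1896491·156 = 297652722 (mod 343264871).

297652722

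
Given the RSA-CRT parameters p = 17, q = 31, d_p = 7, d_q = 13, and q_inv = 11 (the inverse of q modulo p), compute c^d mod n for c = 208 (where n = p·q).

m₁ = c^(d_p) mod p: c ≡ 4 (mod 17), and 4^7 mod 17 = 13.
m₂ = c^(d_q) mod q: c ≡ 22 (mod 31), and 22^13 mod 31 = 13.
h = q_inv·(m₁ − m₂) mod p = 11·(13 − 13) mod 17 = 0.
m = m₂ + h·q = 13 + 0·31 = 13.

13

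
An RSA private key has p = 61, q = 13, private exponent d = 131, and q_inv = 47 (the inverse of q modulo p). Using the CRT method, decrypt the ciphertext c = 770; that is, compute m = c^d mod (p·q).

633

d_p = d mod (p−1) = 131 mod 60 = 11; d_q = d mod (q−1) = 11.
m₁ = c^(d_p) mod p: c ≡ 38 (mod 61), and 38^11 mod 61 = 23.
m₂ = c^(d_q) mod q: c ≡ 3 (mod 13), and 3^11 mod 13 = 9.
h = q_inv·(m₁ − m₂) mod p = 47·(23 − 9) mod 61 = 48.
m = m₂ + h·q = 9 + 48·13 = 633.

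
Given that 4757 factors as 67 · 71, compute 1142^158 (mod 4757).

Mod 67: 1142 ≡ 3; by Fermat, exponent reduces to 158 mod 66 = 26; 3^26 ≡ 14 (mod 67).
Mod 71: 1142 ≡ 6; by Fermat, exponent reduces to 158 mod 70 = 18; 6^18 ≡ 19 (mod 71).
Combine by CRT: x ≡ 14 (mod 67), x ≡ 19 (mod 71) ⇒ x ≡ 3498 (mod 4757).

3498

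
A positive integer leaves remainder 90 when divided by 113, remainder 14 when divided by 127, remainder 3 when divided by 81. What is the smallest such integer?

The moduli are pairwise coprime; N = 113·127·81 = 1162431.
N/113 = 10287; 10287 ≡ 4 (mod 113); 4·85 ≡ 1, so inverse 85.
N/127 = 9153; 9153 ≡ 9 (mod 127); 9·113 ≡ 1, so inverse 113.
N/81 = 14351; 14351 ≡ 14 (mod 81); 14·29 ≡ 1, so inverse 29.
m ≡ 90·10287·85 + 14·9153·113 + 3·14351·29 = 94424133.
94424133 mod 1162431 = 267222.

267222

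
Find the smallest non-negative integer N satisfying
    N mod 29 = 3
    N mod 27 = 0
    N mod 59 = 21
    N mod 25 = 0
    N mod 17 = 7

The moduli are pairwise coprime; M = 29·27·59·25·17 = 19633725.
M/29 = 677025; 677025 ≡ 20 (mod 29); 20·16 ≡ 1, so inverse 16.
M/27 = 727175; 727175 ≡ 11 (mod 27); 11·5 ≡ 1, so inverse 5.
M/59 = 332775; 332775 ≡ 15 (mod 59); 15·4 ≡ 1, so inverse 4.
M/25 = 785349; 785349 ≡ 24 (mod 25); 24·24 ≡ 1, so inverse 24.
M/17 = 1154925; 1154925 ≡ 13 (mod 17); 13·4 ≡ 1, so inverse 4.
N ≡ 3·677025·16 + 0·727175·5 + 21·332775·4 + 0·785349·24 + 7·1154925·4 = 92788200.
92788200 mod 19633725 = 14253300.

14253300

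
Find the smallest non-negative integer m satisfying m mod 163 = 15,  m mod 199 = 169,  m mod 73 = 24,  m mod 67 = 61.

The moduli are pairwise coprime; N = 163·199·73·67 = 158649367.
N/163 = 973309; 973309 ≡ 36 (mod 163); 36·77 ≡ 1, so inverse 77.
N/199 = 797233; 797233 ≡ 39 (mod 199); 39·148 ≡ 1, so inverse 148.
N/73 = 2173279; 2173279 ≡ 69 (mod 73); 69·18 ≡ 1, so inverse 18.
N/67 = 2367901; 2367901 ≡ 54 (mod 67); 54·36 ≡ 1, so inverse 36.
m ≡ 15·973309·77 + 169·797233·148 + 24·2173279·18 + 61·2367901·36 = 27203330815.
27203330815 mod 158649367 = 74289058.

74289058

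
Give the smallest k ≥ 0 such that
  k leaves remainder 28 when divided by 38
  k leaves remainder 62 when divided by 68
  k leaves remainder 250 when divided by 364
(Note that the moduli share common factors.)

Combine the congruences pairwise.
gcd(38, 68) = 2 and 2 | (62 − 28), so the pair is consistent; merging gives k ≡ 674 (mod 1292), where 1292 = lcm(38, 68).
gcd(1292, 364) = 4 and 4 | (250 − 674), so the pair is consistent; merging gives k ≡ 35558 (mod 117572), where 117572 = lcm(1292, 364).
The solution is unique modulo lcm(38, 68, 364) = 117572.

35558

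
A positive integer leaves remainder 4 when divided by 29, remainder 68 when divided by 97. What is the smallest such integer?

1135

From m ≡ 4 (mod 29) write m = 4 + 29t. Substituting into m ≡ 68 (mod 97) gives 29t ≡ 64 (mod 97), and since 29⁻¹ ≡ 87 (mod 97), t ≡ 39. Hence m ≡ 4 + 29·39 = 1135 (mod 2813).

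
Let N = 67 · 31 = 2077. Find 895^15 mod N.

Mod 67: 895 ≡ 24; 24^15 ≡ 59 (mod 67).
Mod 31: 895 ≡ 27; 27^15 ≡ 30 (mod 31).
Combine by CRT: x ≡ 59 (mod 67), x ≡ 30 (mod 31) ⇒ x ≡ 1332 (mod 2077).

1332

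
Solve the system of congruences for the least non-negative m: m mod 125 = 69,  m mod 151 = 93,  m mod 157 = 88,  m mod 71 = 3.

168489819

The moduli are pairwise coprime; N = 125·151·157·71 = 210399625.
N/125 = 1683197; 1683197 ≡ 72 (mod 125); 72·33 ≡ 1, so inverse 33.
N/151 = 1393375; 1393375 ≡ 98 (mod 151); 98·94 ≡ 1, so inverse 94.
N/157 = 1340125; 1340125 ≡ 130 (mod 157); 130·93 ≡ 1, so inverse 93.
N/71 = 2963375; 2963375 ≡ 48 (mod 71); 48·37 ≡ 1, so inverse 37.
m ≡ 69·1683197·33 + 93·1393375·94 + 88·1340125·93 + 3·2963375·37 = 27310041444.
27310041444 mod 210399625 = 168489819.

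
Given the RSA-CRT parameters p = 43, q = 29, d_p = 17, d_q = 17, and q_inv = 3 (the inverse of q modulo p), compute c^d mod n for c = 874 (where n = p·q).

m₁ = c^(d_p) mod p: c ≡ 14 (mod 43), and 14^17 mod 43 = 38.
m₂ = c^(d_q) mod q: c ≡ 4 (mod 29), and 4^17 mod 29 = 6.
h = q_inv·(m₁ − m₂) mod p = 3·(38 − 6) mod 43 = 10.
m = m₂ + h·q = 6 + 10·29 = 296.

296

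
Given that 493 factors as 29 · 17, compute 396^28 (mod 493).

378

Mod 29: 396 ≡ 19; since 28 | 28, by Fermat 19^28 ≡ 1 (mod 29).
Mod 17: 396 ≡ 5; by Fermat, exponent reduces to 28 mod 16 = 12; 5^12 ≡ 4 (mod 17).
Combine by CRT: x ≡ 1 (mod 29), x ≡ 4 (mod 17) ⇒ x ≡ 378 (mod 493).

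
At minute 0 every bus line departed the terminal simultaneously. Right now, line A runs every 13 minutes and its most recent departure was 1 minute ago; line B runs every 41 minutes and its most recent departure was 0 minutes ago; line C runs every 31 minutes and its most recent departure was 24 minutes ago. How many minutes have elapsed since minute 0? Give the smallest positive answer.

The moduli are pairwise coprime; N = 13·41·31 = 16523.
N/13 = 1271; 1271 ≡ 10 (mod 13); 10·4 ≡ 1, so inverse 4.
N/41 = 403; 403 ≡ 34 (mod 41); 34·35 ≡ 1, so inverse 35.
N/31 = 533; 533 ≡ 6 (mod 31); 6·26 ≡ 1, so inverse 26.
t ≡ 1·1271·4 + 0·403·35 + 24·533·26 = 337676.
337676 mod 16523 = 7216.

7216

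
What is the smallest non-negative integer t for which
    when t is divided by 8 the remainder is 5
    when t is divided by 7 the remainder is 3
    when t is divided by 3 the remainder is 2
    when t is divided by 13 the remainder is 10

101

Combine the congruences pairwise.
From t ≡ 5 (mod 8) write t = 5 + 8s. Substituting into t ≡ 3 (mod 7) gives 8s ≡ 5 (mod 7), and since 1⁻¹ ≡ 1 (mod 7), s ≡ 5. Hence t ≡ 5 + 8·5 = 45 (mod 56).
From t ≡ 45 (mod 56) write t = 45 + 56s. Substituting into t ≡ 2 (mod 3) gives 56s ≡ 2 (mod 3), and since 2⁻¹ ≡ 2 (mod 3), s ≡ 1. Hence t ≡ 45 + 56·1 = 101 (mod 168).
From t ≡ 101 (mod 168) write t = 101 + 168s. Substituting into t ≡ 10 (mod 13) gives 168s ≡ 0 (mod 13), and since 12⁻¹ ≡ 12 (mod 13), s ≡ 0. Hence t ≡ 101 + 168·0 = 101 (mod 2184).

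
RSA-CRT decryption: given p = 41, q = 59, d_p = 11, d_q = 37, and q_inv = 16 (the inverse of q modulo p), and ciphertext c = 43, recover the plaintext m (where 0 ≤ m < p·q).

244

m₁ = c^(d_p) mod p: c ≡ 2 (mod 41), and 2^11 mod 41 = 39.
m₂ = c^(d_q) mod q: c ≡ 43 (mod 59), and 43^37 mod 59 = 8.
h = q_inv·(m₁ − m₂) mod p = 16·(39 − 8) mod 41 = 4.
m = m₂ + h·q = 8 + 4·59 = 244.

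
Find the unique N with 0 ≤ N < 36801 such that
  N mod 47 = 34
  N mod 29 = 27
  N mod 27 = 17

10844

From N ≡ 34 (mod 47) write N = 34 + 47t. Substituting into N ≡ 27 (mod 29) gives 47t ≡ 22 (mod 29), and since 18⁻¹ ≡ 21 (mod 29), t ≡ 27. Hence N ≡ 34 + 47·27 = 1303 (mod 1363).
From N ≡ 1303 (mod 1363) write N = 1303 + 1363t. Substituting into N ≡ 17 (mod 27) gives 1363t ≡ 10 (mod 27), and since 13⁻¹ ≡ 25 (mod 27), t ≡ 7. Hence N ≡ 1303 + 1363·7 = 10844 (mod 36801).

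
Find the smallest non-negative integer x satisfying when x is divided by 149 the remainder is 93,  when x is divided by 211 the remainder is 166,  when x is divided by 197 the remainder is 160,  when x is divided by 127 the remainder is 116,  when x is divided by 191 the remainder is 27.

70144995462

From x ≡ 93 (mod 149) write x = 93 + 149t. Substituting into x ≡ 166 (mod 211) gives 149t ≡ 73 (mod 211), and since 149⁻¹ ≡ 17 (mod 211), t ≡ 186. Hence x ≡ 93 + 149·186 = 27807 (mod 31439).
From x ≡ 27807 (mod 31439) write x = 27807 + 31439t. Substituting into x ≡ 160 (mod 197) gives 31439t ≡ 130 (mod 197), and since 116⁻¹ ≡ 107 (mod 197), t ≡ 120. Hence x ≡ 27807 + 31439·120 = 3800487 (mod 6193483).
From x ≡ 3800487 (mod 6193483) write x = 3800487 + 6193483t. Substituting into x ≡ 116 (mod 127) gives 6193483t ≡ 104 (mod 127), and since 74⁻¹ ≡ 115 (mod 127), t ≡ 22. Hence x ≡ 3800487 + 6193483·22 = 140057113 (mod 786572341).
From x ≡ 140057113 (mod 786572341) write x = 140057113 + 786572341t. Substituting into x ≡ 27 (mod 191) gives 786572341t ≡ 158 (mod 191), and since 152⁻¹ ≡ 142 (mod 191), t ≡ 89. Hence x ≡ 140057113 + 786572341·89 = 70144995462 (mod 150235317131).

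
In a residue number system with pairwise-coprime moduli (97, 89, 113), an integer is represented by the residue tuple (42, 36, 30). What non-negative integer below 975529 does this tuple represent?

792047

The moduli are pairwise coprime; N = 97·89·113 = 975529.
N/97 = 10057; 10057 ≡ 66 (mod 97); 66·25 ≡ 1, so inverse 25.
N/89 = 10961; 10961 ≡ 14 (mod 89); 14·70 ≡ 1, so inverse 70.
N/113 = 8633; 8633 ≡ 45 (mod 113); 45·108 ≡ 1, so inverse 108.
x ≡ 42·10057·25 + 36·10961·70 + 30·8633·108 = 66152490.
66152490 mod 975529 = 792047.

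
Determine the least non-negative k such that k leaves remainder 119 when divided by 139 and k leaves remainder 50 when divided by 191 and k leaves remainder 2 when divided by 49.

372500

The moduli are pairwise coprime; N = 139·191·49 = 1300901.
N/139 = 9359; 9359 ≡ 46 (mod 139); 46·136 ≡ 1, so inverse 136.
N/191 = 6811; 6811 ≡ 126 (mod 191); 126·47 ≡ 1, so inverse 47.
N/49 = 26549; 26549 ≡ 40 (mod 49); 40·38 ≡ 1, so inverse 38.
k ≡ 119·9359·136 + 50·6811·47 + 2·26549·38 = 169489630.
169489630 mod 1300901 = 372500.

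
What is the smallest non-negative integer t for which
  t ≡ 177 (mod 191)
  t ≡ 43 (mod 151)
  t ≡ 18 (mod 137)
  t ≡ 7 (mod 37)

The moduli are pairwise coprime; N = 191·151·137·37 = 146195029.
N/191 = 765419; 765419 ≡ 82 (mod 191); 82·7 ≡ 1, so inverse 7.
N/151 = 968179; 968179 ≡ 118 (mod 151); 118·32 ≡ 1, so inverse 32.
N/137 = 1067117; 1067117 ≡ 24 (mod 137); 24·40 ≡ 1, so inverse 40.
N/37 = 3951217; 3951217 ≡ 24 (mod 37); 24·17 ≡ 1, so inverse 17.
t ≡ 177·765419·7 + 43·968179·32 + 18·1067117·40 + 7·3951217·17 = 3519087508.
3519087508 mod 146195029 = 10406812.

10406812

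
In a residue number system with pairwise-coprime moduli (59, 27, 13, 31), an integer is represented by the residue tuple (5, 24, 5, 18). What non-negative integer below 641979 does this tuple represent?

From x ≡ 5 (mod 59) write x = 5 + 59t. Substituting into x ≡ 24 (mod 27) gives 59t ≡ 19 (mod 27), and since 5⁻¹ ≡ 11 (mod 27), t ≡ 20. Hence x ≡ 5 + 59·20 = 1185 (mod 1593).
From x ≡ 1185 (mod 1593) write x = 1185 + 1593t. Substituting into x ≡ 5 (mod 13) gives 1593t ≡ 3 (mod 13), and since 7⁻¹ ≡ 2 (mod 13), t ≡ 6. Hence x ≡ 1185 + 1593·6 = 10743 (mod 20709).
From x ≡ 10743 (mod 20709) write x = 10743 + 20709t. Substituting into x ≡ 18 (mod 31) gives 20709t ≡ 1 (mod 31), and since 1⁻¹ ≡ 1 (mod 31), t ≡ 1. Hence x ≡ 10743 + 20709·1 = 31452 (mod 641979).

31452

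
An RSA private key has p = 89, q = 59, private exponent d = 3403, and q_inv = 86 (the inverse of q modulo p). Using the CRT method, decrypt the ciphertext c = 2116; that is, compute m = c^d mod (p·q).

d_p = d mod (p−1) = 3403 mod 88 = 59; d_q = d mod (q−1) = 39.
m₁ = c^(d_p) mod p: c ≡ 69 (mod 89), and 69^59 mod 89 = 53.
m₂ = c^(d_q) mod q: c ≡ 51 (mod 59), and 51^39 mod 59 = 57.
h = q_inv·(m₁ − m₂) mod p = 86·(53 − 57) mod 89 = 12.
m = m₂ + h·q = 57 + 12·59 = 765.

765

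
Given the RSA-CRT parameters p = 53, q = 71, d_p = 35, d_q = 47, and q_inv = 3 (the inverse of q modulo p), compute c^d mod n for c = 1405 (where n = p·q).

2335

m₁ = c^(d_p) mod p: c ≡ 27 (mod 53), and 27^35 mod 53 = 3.
m₂ = c^(d_q) mod q: c ≡ 56 (mod 71), and 56^47 mod 71 = 63.
h = q_inv·(m₁ − m₂) mod p = 3·(3 − 63) mod 53 = 32.
m = m₂ + h·q = 63 + 32·71 = 2335.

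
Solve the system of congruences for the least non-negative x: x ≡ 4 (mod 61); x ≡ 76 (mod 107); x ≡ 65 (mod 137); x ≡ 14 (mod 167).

80486332

From x ≡ 4 (mod 61) write x = 4 + 61t. Substituting into x ≡ 76 (mod 107) gives 61t ≡ 72 (mod 107), and since 61⁻¹ ≡ 100 (mod 107), t ≡ 31. Hence x ≡ 4 + 61·31 = 1895 (mod 6527).
From x ≡ 1895 (mod 6527) write x = 1895 + 6527t. Substituting into x ≡ 65 (mod 137) gives 6527t ≡ 88 (mod 137), and since 88⁻¹ ≡ 123 (mod 137), t ≡ 1. Hence x ≡ 1895 + 6527·1 = 8422 (mod 894199).
From x ≡ 8422 (mod 894199) write x = 8422 + 894199t. Substituting into x ≡ 14 (mod 167) gives 894199t ≡ 109 (mod 167), and since 81⁻¹ ≡ 33 (mod 167), t ≡ 90. Hence x ≡ 8422 + 894199·90 = 80486332 (mod 149331233).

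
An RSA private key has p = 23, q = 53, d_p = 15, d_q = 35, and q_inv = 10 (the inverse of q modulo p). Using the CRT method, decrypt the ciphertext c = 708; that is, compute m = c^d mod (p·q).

694

m₁ = c^(d_p) mod p: c ≡ 18 (mod 23), and 18^15 mod 23 = 4.
m₂ = c^(d_q) mod q: c ≡ 19 (mod 53), and 19^35 mod 53 = 5.
h = q_inv·(m₁ − m₂) mod p = 10·(4 − 5) mod 23 = 13.
m = m₂ + h·q = 5 + 13·53 = 694.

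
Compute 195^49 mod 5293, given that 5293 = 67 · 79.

Mod 67: 195 ≡ 61; 61^49 ≡ 18 (mod 67).
Mod 79: 195 ≡ 37; 37^49 ≡ 66 (mod 79).
Combine by CRT: x ≡ 18 (mod 67), x ≡ 66 (mod 79) ⇒ x ≡ 5043 (mod 5293).

5043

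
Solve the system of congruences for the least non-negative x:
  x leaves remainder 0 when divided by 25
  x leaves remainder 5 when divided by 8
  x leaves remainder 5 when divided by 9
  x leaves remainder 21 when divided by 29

The moduli are pairwise coprime; N = 25·8·9·29 = 52200.
N/25 = 2088; 2088 ≡ 13 (mod 25); 13·2 ≡ 1, so inverse 2.
N/8 = 6525; 6525 ≡ 5 (mod 8); 5·5 ≡ 1, so inverse 5.
N/9 = 5800; 5800 ≡ 4 (mod 9); 4·7 ≡ 1, so inverse 7.
N/29 = 1800; 1800 ≡ 2 (mod 29); 2·15 ≡ 1, so inverse 15.
x ≡ 0·2088·2 + 5·6525·5 + 5·5800·7 + 21·1800·15 = 933125.
933125 mod 52200 = 45725.

45725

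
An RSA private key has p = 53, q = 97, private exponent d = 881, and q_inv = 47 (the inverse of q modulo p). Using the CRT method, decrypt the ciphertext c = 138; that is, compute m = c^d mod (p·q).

1185

d_p = d mod (p−1) = 881 mod 52 = 49; d_q = d mod (q−1) = 17.
m₁ = c^(d_p) mod p: c ≡ 32 (mod 53), and 32^49 mod 53 = 19.
m₂ = c^(d_q) mod q: c ≡ 41 (mod 97), and 41^17 mod 97 = 21.
h = q_inv·(m₁ − m₂) mod p = 47·(19 − 21) mod 53 = 12.
m = m₂ + h·q = 21 + 12·97 = 1185.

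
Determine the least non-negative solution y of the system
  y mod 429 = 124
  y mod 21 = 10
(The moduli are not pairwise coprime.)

Combine the congruences pairwise.
gcd(429, 21) = 3 and 3 | (10 − 124), so the pair is consistent; merging gives y ≡ 2698 (mod 3003), where 3003 = lcm(429, 21).
The solution is unique modulo lcm(429, 21) = 3003.

2698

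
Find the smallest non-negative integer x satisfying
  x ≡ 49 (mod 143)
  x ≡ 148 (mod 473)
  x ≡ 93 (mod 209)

80558

gcd(143, 473) = 11 and 11 | (148 − 49), so the pair is consistent; merging gives x ≡ 621 (mod 6149), where 6149 = lcm(143, 473).
gcd(6149, 209) = 11 and 11 | (93 − 621), so the pair is consistent; merging gives x ≡ 80558 (mod 116831), where 116831 = lcm(6149, 209).
The solution is unique modulo lcm(143, 473, 209) = 116831.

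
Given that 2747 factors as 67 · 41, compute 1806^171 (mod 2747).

1064

Mod 67: 1806 ≡ 64; by Fermat, exponent reduces to 171 mod 66 = 39; 64^39 ≡ 59 (mod 67).
Mod 41: 1806 ≡ 2; by Fermat, exponent reduces to 171 mod 40 = 11; 2^11 ≡ 39 (mod 41).
Combine by CRT: x ≡ 59 (mod 67), x ≡ 39 (mod 41) ⇒ x ≡ 1064 (mod 2747).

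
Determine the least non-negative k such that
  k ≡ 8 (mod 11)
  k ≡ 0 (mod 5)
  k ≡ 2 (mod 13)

470

From k ≡ 8 (mod 11) write k = 8 + 11t. Substituting into k ≡ 0 (mod 5) gives 11t ≡ 2 (mod 5), and since 1⁻¹ ≡ 1 (mod 5), t ≡ 2. Hence k ≡ 8 + 11·2 = 30 (mod 55).
From k ≡ 30 (mod 55) write k = 30 + 55t. Substituting into k ≡ 2 (mod 13) gives 55t ≡ 11 (mod 13), and since 3⁻¹ ≡ 9 (mod 13), t ≡ 8. Hence k ≡ 30 + 55·8 = 470 (mod 715).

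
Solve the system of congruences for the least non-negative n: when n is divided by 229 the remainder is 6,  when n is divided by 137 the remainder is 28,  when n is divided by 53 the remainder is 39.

540904

The moduli are pairwise coprime; M = 229·137·53 = 1662769.
M/229 = 7261; 7261 ≡ 162 (mod 229); 162·41 ≡ 1, so inverse 41.
M/137 = 12137; 12137 ≡ 81 (mod 137); 81·22 ≡ 1, so inverse 22.
M/53 = 31373; 31373 ≡ 50 (mod 53); 50·35 ≡ 1, so inverse 35.
n ≡ 6·7261·41 + 28·12137·22 + 39·31373·35 = 52086743.
52086743 mod 1662769 = 540904.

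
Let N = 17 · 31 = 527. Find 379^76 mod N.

38

Mod 17: 379 ≡ 5; by Fermat, exponent reduces to 76 mod 16 = 12; 5^12 ≡ 4 (mod 17).
Mod 31: 379 ≡ 7; by Fermat, exponent reduces to 76 mod 30 = 16; 7^16 ≡ 7 (mod 31).
Combine by CRT: x ≡ 4 (mod 17), x ≡ 7 (mod 31) ⇒ x ≡ 38 (mod 527).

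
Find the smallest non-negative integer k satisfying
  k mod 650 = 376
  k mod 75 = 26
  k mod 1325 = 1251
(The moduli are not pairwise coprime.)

gcd(650, 75) = 25 and 25 | (26 − 376), so the pair is consistent; merging gives k ≡ 1676 (mod 1950), where 1950 = lcm(650, 75).
gcd(1950, 1325) = 25 and 25 | (1251 − 1676), so the pair is consistent; merging gives k ≡ 58226 (mod 103350), where 103350 = lcm(1950, 1325).
The solution is unique modulo lcm(650, 75, 1325) = 103350.

58226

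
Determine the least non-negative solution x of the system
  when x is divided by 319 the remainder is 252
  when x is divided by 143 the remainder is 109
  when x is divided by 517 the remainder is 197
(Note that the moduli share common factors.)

gcd(319, 143) = 11 and 11 | (109 − 252), so the pair is consistent; merging gives x ≡ 252 (mod 4147), where 4147 = lcm(319, 143).
gcd(4147, 517) = 11 and 11 | (197 − 252), so the pair is consistent; merging gives x ≡ 174426 (mod 194909), where 194909 = lcm(4147, 517).
The solution is unique modulo lcm(319, 143, 517) = 194909.

174426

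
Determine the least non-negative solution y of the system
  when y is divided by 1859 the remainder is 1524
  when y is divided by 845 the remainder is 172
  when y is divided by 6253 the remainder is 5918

Combine the congruences pairwise.
gcd(1859, 845) = 169 and 169 | (172 − 1524), so the pair is consistent; merging gives y ≡ 5242 (mod 9295), where 9295 = lcm(1859, 845).
gcd(9295, 6253) = 169 and 169 | (5918 − 5242), so the pair is consistent; merging gives y ≡ 274797 (mod 343915), where 343915 = lcm(9295, 6253).
The solution is unique modulo lcm(1859, 845, 6253) = 343915.

274797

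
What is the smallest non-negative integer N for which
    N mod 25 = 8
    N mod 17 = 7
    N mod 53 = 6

From N ≡ 8 (mod 25) write N = 8 + 25t. Substituting into N ≡ 7 (mod 17) gives 25t ≡ 16 (mod 17), and since 8⁻¹ ≡ 15 (mod 17), t ≡ 2. Hence N ≡ 8 + 25·2 = 58 (mod 425).
From N ≡ 58 (mod 425) write N = 58 + 425t. Substituting into N ≡ 6 (mod 53) gives 425t ≡ 1 (mod 53), and since 1⁻¹ ≡ 1 (mod 53), t ≡ 1. Hence N ≡ 58 + 425·1 = 483 (mod 22525).

483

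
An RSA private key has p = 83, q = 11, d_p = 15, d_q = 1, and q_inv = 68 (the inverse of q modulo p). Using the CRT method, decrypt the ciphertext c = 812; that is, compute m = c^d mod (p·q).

m₁ = c^(d_p) mod p: c ≡ 65 (mod 83), and 65^15 mod 83 = 4.
m₂ = c^(d_q) mod q: c ≡ 9 (mod 11), and 9^1 mod 11 = 9.
h = q_inv·(m₁ − m₂) mod p = 68·(4 − 9) mod 83 = 75.
m = m₂ + h·q = 9 + 75·11 = 834.

834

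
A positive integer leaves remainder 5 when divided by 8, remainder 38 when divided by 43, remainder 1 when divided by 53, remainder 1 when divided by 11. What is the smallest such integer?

The moduli are pairwise coprime; N = 8·43·53·11 = 200552.
N/8 = 25069; 25069 ≡ 5 (mod 8); 5·5 ≡ 1, so inverse 5.
N/43 = 4664; 4664 ≡ 20 (mod 43); 20·28 ≡ 1, so inverse 28.
N/53 = 3784; 3784 ≡ 21 (mod 53); 21·48 ≡ 1, so inverse 48.
N/11 = 18232; 18232 ≡ 5 (mod 11); 5·9 ≡ 1, so inverse 9.
x ≡ 5·25069·5 + 38·4664·28 + 1·3784·48 + 1·18232·9 = 5934941.
5934941 mod 200552 = 118933.

118933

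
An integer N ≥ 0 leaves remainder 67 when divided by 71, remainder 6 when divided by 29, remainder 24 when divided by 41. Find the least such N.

The moduli are pairwise coprime; M = 71·29·41 = 84419.
M/71 = 1189; 1189 ≡ 53 (mod 71); 53·67 ≡ 1, so inverse 67.
M/29 = 2911; 2911 ≡ 11 (mod 29); 11·8 ≡ 1, so inverse 8.
M/41 = 2059; 2059 ≡ 9 (mod 41); 9·32 ≡ 1, so inverse 32.
N ≡ 67·1189·67 + 6·2911·8 + 24·2059·32 = 7058461.
7058461 mod 84419 = 51684.

51684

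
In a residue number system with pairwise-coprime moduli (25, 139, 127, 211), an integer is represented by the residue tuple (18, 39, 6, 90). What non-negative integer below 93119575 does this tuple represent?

53245518

The moduli are pairwise coprime; N = 25·139·127·211 = 93119575.
N/25 = 3724783; 3724783 ≡ 8 (mod 25); 8·22 ≡ 1, so inverse 22.
N/139 = 669925; 669925 ≡ 84 (mod 139); 84·48 ≡ 1, so inverse 48.
N/127 = 733225; 733225 ≡ 54 (mod 127); 54·40 ≡ 1, so inverse 40.
N/211 = 441325; 441325 ≡ 124 (mod 211); 124·97 ≡ 1, so inverse 97.
x ≡ 18·3724783·22 + 39·669925·48 + 6·733225·40 + 90·441325·97 = 6757854918.
6757854918 mod 93119575 = 53245518.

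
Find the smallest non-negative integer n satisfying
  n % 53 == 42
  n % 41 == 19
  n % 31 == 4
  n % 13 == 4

162010

Combine the congruences pairwise.
From n ≡ 42 (mod 53) write n = 42 + 53t. Substituting into n ≡ 19 (mod 41) gives 53t ≡ 18 (mod 41), and since 12⁻¹ ≡ 24 (mod 41), t ≡ 22. Hence n ≡ 42 + 53·22 = 1208 (mod 2173).
From n ≡ 1208 (mod 2173) write n = 1208 + 2173t. Substituting into n ≡ 4 (mod 31) gives 2173t ≡ 5 (mod 31), and since 3⁻¹ ≡ 21 (mod 31), t ≡ 12. Hence n ≡ 1208 + 2173·12 = 27284 (mod 67363).
From n ≡ 27284 (mod 67363) write n = 27284 + 67363t. Substituting into n ≡ 4 (mod 13) gives 67363t ≡ 7 (mod 13), and since 10⁻¹ ≡ 4 (mod 13), t ≡ 2. Hence n ≡ 27284 + 67363·2 = 162010 (mod 875719).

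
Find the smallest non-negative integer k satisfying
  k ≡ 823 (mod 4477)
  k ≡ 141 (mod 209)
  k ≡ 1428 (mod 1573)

gcd(4477, 209) = 11 and 11 | (141 − 823), so the pair is consistent; merging gives k ≡ 72455 (mod 85063), where 85063 = lcm(4477, 209).
gcd(85063, 1573) = 121 and 121 | (1428 − 72455), so the pair is consistent; merging gives k ≡ 1008148 (mod 1105819), where 1105819 = lcm(85063, 1573).
The solution is unique modulo lcm(4477, 209, 1573) = 1105819.

1008148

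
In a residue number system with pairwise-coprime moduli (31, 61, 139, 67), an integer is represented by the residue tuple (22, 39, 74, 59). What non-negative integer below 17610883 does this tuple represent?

The moduli are pairwise coprime; N = 31·61·139·67 = 17610883.
N/31 = 568093; 568093 ≡ 18 (mod 31); 18·19 ≡ 1, so inverse 19.
N/61 = 288703; 288703 ≡ 51 (mod 61); 51·6 ≡ 1, so inverse 6.
N/139 = 126697; 126697 ≡ 68 (mod 139); 68·92 ≡ 1, so inverse 92.
N/67 = 262849; 262849 ≡ 8 (mod 67); 8·42 ≡ 1, so inverse 42.
x ≡ 22·568093·19 + 39·288703·6 + 74·126697·92 + 59·262849·42 = 1818912374.
1818912374 mod 17610883 = 4991425.

4991425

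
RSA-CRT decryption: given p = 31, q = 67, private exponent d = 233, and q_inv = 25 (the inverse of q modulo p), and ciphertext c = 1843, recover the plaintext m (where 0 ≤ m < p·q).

d_p = d mod (p−1) = 233 mod 30 = 23; d_q = d mod (q−1) = 35.
m₁ = c^(d_p) mod p: c ≡ 14 (mod 31), and 14^23 mod 31 = 18.
m₂ = c^(d_q) mod q: c ≡ 34 (mod 67), and 34^35 mod 67 = 50.
h = q_inv·(m₁ − m₂) mod p = 25·(18 − 50) mod 31 = 6.
m = m₂ + h·q = 50 + 6·67 = 452.

452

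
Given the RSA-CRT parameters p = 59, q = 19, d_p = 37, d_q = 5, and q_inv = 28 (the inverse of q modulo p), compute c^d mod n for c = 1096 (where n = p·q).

394

m₁ = c^(d_p) mod p: c ≡ 34 (mod 59), and 34^37 mod 59 = 40.
m₂ = c^(d_q) mod q: c ≡ 13 (mod 19), and 13^5 mod 19 = 14.
h = q_inv·(m₁ − m₂) mod p = 28·(40 − 14) mod 59 = 20.
m = m₂ + h·q = 14 + 20·19 = 394.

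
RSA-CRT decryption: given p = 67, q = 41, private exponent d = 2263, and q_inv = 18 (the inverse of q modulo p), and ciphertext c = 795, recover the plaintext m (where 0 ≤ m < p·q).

980

d_p = d mod (p−1) = 2263 mod 66 = 19; d_q = d mod (q−1) = 23.
m₁ = c^(d_p) mod p: c ≡ 58 (mod 67), and 58^19 mod 67 = 42.
m₂ = c^(d_q) mod q: c ≡ 16 (mod 41), and 16^23 mod 41 = 37.
h = q_inv·(m₁ − m₂) mod p = 18·(42 − 37) mod 67 = 23.
m = m₂ + h·q = 37 + 23·41 = 980.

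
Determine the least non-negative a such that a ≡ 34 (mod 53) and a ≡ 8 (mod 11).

From a ≡ 34 (mod 53) write a = 34 + 53t. Substituting into a ≡ 8 (mod 11) gives 53t ≡ 7 (mod 11), and since 9⁻¹ ≡ 5 (mod 11), t ≡ 2. Hence a ≡ 34 + 53·2 = 140 (mod 583).

140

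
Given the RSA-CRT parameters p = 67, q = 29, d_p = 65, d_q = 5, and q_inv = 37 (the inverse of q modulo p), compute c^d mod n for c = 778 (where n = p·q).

m₁ = c^(d_p) mod p: c ≡ 41 (mod 67), and 41^65 mod 67 = 18.
m₂ = c^(d_q) mod q: c ≡ 24 (mod 29), and 24^5 mod 29 = 7.
h = q_inv·(m₁ − m₂) mod p = 37·(18 − 7) mod 67 = 5.
m = m₂ + h·q = 7 + 5·29 = 152.

152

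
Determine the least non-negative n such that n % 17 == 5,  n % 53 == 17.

From n ≡ 5 (mod 17) write n = 5 + 17t. Substituting into n ≡ 17 (mod 53) gives 17t ≡ 12 (mod 53), and since 17⁻¹ ≡ 25 (mod 53), t ≡ 35. Hence n ≡ 5 + 17·35 = 600 (mod 901).

600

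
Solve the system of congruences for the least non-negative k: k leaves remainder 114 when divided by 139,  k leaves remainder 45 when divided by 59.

3172

From k ≡ 114 (mod 139) write k = 114 + 139t. Substituting into k ≡ 45 (mod 59) gives 139t ≡ 49 (mod 59), and since 21⁻¹ ≡ 45 (mod 59), t ≡ 22. Hence k ≡ 114 + 139·22 = 3172 (mod 8201).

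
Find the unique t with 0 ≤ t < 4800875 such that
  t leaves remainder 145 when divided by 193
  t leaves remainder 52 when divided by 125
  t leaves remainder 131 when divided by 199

From t ≡ 145 (mod 193) write t = 145 + 193s. Substituting into t ≡ 52 (mod 125) gives 193s ≡ 32 (mod 125), and since 68⁻¹ ≡ 57 (mod 125), s ≡ 74. Hence t ≡ 145 + 193·74 = 14427 (mod 24125).
From t ≡ 14427 (mod 24125) write t = 14427 + 24125s. Substituting into t ≡ 131 (mod 199) gives 24125s ≡ 32 (mod 199), and since 46⁻¹ ≡ 13 (mod 199), s ≡ 18. Hence t ≡ 14427 + 24125·18 = 448677 (mod 4800875).

448677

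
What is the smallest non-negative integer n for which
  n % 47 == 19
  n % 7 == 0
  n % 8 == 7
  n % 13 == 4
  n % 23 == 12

The moduli are pairwise coprime; M = 47·7·8·13·23 = 786968.
M/47 = 16744; 16744 ≡ 12 (mod 47); 12·4 ≡ 1, so inverse 4.
M/7 = 112424; 112424 ≡ 4 (mod 7); 4·2 ≡ 1, so inverse 2.
M/8 = 98371; 98371 ≡ 3 (mod 8); 3·3 ≡ 1, so inverse 3.
M/13 = 60536; 60536 ≡ 8 (mod 13); 8·5 ≡ 1, so inverse 5.
M/23 = 34216; 34216 ≡ 15 (mod 23); 15·20 ≡ 1, so inverse 20.
n ≡ 19·16744·4 + 0·112424·2 + 7·98371·3 + 4·60536·5 + 12·34216·20 = 12760895.
12760895 mod 786968 = 169407.

169407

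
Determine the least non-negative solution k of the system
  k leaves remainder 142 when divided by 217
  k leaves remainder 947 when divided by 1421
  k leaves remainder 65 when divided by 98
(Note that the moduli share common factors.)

Combine the congruences pairwise.
gcd(217, 1421) = 7 and 7 | (947 − 142), so the pair is consistent; merging gives k ≡ 9473 (mod 44051), where 44051 = lcm(217, 1421).
gcd(44051, 98) = 49 and 49 | (65 − 9473), so the pair is consistent; merging gives k ≡ 9473 (mod 88102), where 88102 = lcm(44051, 98).
The solution is unique modulo lcm(217, 1421, 98) = 88102.

9473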